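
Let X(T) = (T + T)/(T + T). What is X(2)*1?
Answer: 1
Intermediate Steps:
X(T) = 1 (X(T) = (2*T)/((2*T)) = (2*T)*(1/(2*T)) = 1)
X(2)*1 = 1*1 = 1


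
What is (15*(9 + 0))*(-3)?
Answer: -405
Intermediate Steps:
(15*(9 + 0))*(-3) = (15*9)*(-3) = 135*(-3) = -405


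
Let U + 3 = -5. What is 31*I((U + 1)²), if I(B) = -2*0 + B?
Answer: 1519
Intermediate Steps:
U = -8 (U = -3 - 5 = -8)
I(B) = B (I(B) = 0 + B = B)
31*I((U + 1)²) = 31*(-8 + 1)² = 31*(-7)² = 31*49 = 1519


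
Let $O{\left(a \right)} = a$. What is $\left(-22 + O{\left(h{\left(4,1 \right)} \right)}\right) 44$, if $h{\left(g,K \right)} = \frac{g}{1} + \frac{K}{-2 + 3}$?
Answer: $-748$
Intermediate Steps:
$h{\left(g,K \right)} = K + g$ ($h{\left(g,K \right)} = g 1 + \frac{K}{1} = g + K 1 = g + K = K + g$)
$\left(-22 + O{\left(h{\left(4,1 \right)} \right)}\right) 44 = \left(-22 + \left(1 + 4\right)\right) 44 = \left(-22 + 5\right) 44 = \left(-17\right) 44 = -748$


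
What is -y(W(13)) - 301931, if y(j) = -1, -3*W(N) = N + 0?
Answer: -301930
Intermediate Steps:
W(N) = -N/3 (W(N) = -(N + 0)/3 = -N/3)
-y(W(13)) - 301931 = -1*(-1) - 301931 = 1 - 301931 = -301930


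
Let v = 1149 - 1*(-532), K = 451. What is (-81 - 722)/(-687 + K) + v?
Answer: 397519/236 ≈ 1684.4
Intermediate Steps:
v = 1681 (v = 1149 + 532 = 1681)
(-81 - 722)/(-687 + K) + v = (-81 - 722)/(-687 + 451) + 1681 = -803/(-236) + 1681 = -803*(-1/236) + 1681 = 803/236 + 1681 = 397519/236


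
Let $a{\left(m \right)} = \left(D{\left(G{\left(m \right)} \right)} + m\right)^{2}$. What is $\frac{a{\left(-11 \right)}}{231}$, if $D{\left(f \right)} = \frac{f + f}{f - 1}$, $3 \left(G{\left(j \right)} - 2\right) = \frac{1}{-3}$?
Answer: $\frac{243}{1232} \approx 0.19724$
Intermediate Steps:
$G{\left(j \right)} = \frac{17}{9}$ ($G{\left(j \right)} = 2 + \frac{1}{3 \left(-3\right)} = 2 + \frac{1}{3} \left(- \frac{1}{3}\right) = 2 - \frac{1}{9} = \frac{17}{9}$)
$D{\left(f \right)} = \frac{2 f}{-1 + f}$
$a{\left(m \right)} = \left(\frac{17}{4} + m\right)^{2}$ ($a{\left(m \right)} = \left(2 \cdot \frac{17}{9} \frac{1}{-1 + \frac{17}{9}} + m\right)^{2} = \left(2 \cdot \frac{17}{9} \frac{1}{\frac{8}{9}} + m\right)^{2} = \left(2 \cdot \frac{17}{9} \cdot \frac{9}{8} + m\right)^{2} = \left(\frac{17}{4} + m\right)^{2}$)
$\frac{a{\left(-11 \right)}}{231} = \frac{\frac{1}{16} \left(17 + 4 \left(-11\right)\right)^{2}}{231} = \frac{\left(17 - 44\right)^{2}}{16} \cdot \frac{1}{231} = \frac{\left(-27\right)^{2}}{16} \cdot \frac{1}{231} = \frac{1}{16} \cdot 729 \cdot \frac{1}{231} = \frac{729}{16} \cdot \frac{1}{231} = \frac{243}{1232}$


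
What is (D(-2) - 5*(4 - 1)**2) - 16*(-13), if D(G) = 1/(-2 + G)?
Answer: 651/4 ≈ 162.75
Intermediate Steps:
(D(-2) - 5*(4 - 1)**2) - 16*(-13) = (1/(-2 - 2) - 5*(4 - 1)**2) - 16*(-13) = (1/(-4) - 5*3**2) + 208 = (-1/4 - 5*9) + 208 = (-1/4 - 45) + 208 = -181/4 + 208 = 651/4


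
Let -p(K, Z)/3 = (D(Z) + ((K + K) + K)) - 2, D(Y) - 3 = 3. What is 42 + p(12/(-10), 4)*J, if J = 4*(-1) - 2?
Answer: 246/5 ≈ 49.200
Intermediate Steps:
D(Y) = 6 (D(Y) = 3 + 3 = 6)
J = -6 (J = -4 - 2 = -6)
p(K, Z) = -12 - 9*K (p(K, Z) = -3*((6 + ((K + K) + K)) - 2) = -3*((6 + (2*K + K)) - 2) = -3*((6 + 3*K) - 2) = -3*(4 + 3*K) = -12 - 9*K)
42 + p(12/(-10), 4)*J = 42 + (-12 - 108/(-10))*(-6) = 42 + (-12 - 108*(-1)/10)*(-6) = 42 + (-12 - 9*(-6/5))*(-6) = 42 + (-12 + 54/5)*(-6) = 42 - 6/5*(-6) = 42 + 36/5 = 246/5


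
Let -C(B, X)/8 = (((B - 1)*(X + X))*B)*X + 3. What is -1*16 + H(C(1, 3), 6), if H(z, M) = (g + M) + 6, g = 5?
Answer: 1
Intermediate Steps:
C(B, X) = -24 - 16*B*X**2*(-1 + B) (C(B, X) = -8*((((B - 1)*(X + X))*B)*X + 3) = -8*((((-1 + B)*(2*X))*B)*X + 3) = -8*(((2*X*(-1 + B))*B)*X + 3) = -8*((2*B*X*(-1 + B))*X + 3) = -8*(2*B*X**2*(-1 + B) + 3) = -8*(3 + 2*B*X**2*(-1 + B)) = -24 - 16*B*X**2*(-1 + B))
H(z, M) = 11 + M (H(z, M) = (5 + M) + 6 = 11 + M)
-1*16 + H(C(1, 3), 6) = -1*16 + (11 + 6) = -16 + 17 = 1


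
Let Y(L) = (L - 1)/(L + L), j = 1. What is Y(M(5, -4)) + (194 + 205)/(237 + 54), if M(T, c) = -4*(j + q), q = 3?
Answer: 5905/3104 ≈ 1.9024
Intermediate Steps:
M(T, c) = -16 (M(T, c) = -4*(1 + 3) = -4*4 = -16)
Y(L) = (-1 + L)/(2*L) (Y(L) = (-1 + L)/((2*L)) = (-1 + L)*(1/(2*L)) = (-1 + L)/(2*L))
Y(M(5, -4)) + (194 + 205)/(237 + 54) = (1/2)*(-1 - 16)/(-16) + (194 + 205)/(237 + 54) = (1/2)*(-1/16)*(-17) + 399/291 = 17/32 + 399*(1/291) = 17/32 + 133/97 = 5905/3104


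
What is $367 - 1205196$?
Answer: $-1204829$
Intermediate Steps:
$367 - 1205196 = -1204829$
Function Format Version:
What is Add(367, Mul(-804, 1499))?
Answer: -1204829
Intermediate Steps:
Add(367, Mul(-804, 1499)) = Add(367, -1205196) = -1204829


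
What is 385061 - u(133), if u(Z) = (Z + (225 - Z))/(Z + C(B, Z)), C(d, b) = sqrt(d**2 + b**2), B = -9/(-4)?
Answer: 3518749/9 - 100*sqrt(283105)/9 ≈ 3.8506e+5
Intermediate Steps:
B = 9/4 (B = -9*(-1/4) = 9/4 ≈ 2.2500)
C(d, b) = sqrt(b**2 + d**2)
u(Z) = 225/(Z + sqrt(81/16 + Z**2)) (u(Z) = (Z + (225 - Z))/(Z + sqrt(Z**2 + (9/4)**2)) = 225/(Z + sqrt(Z**2 + 81/16)) = 225/(Z + sqrt(81/16 + Z**2)))
385061 - u(133) = 385061 - 900/(sqrt(81 + 16*133**2) + 4*133) = 385061 - 900/(sqrt(81 + 16*17689) + 532) = 385061 - 900/(sqrt(81 + 283024) + 532) = 385061 - 900/(sqrt(283105) + 532) = 385061 - 900/(532 + sqrt(283105))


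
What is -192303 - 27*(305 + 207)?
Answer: -206127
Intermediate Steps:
-192303 - 27*(305 + 207) = -192303 - 27*512 = -192303 - 1*13824 = -192303 - 13824 = -206127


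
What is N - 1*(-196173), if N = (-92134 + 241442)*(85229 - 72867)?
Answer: 1845941669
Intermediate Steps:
N = 1845745496 (N = 149308*12362 = 1845745496)
N - 1*(-196173) = 1845745496 - 1*(-196173) = 1845745496 + 196173 = 1845941669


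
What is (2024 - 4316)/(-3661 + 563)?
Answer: 1146/1549 ≈ 0.73983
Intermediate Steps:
(2024 - 4316)/(-3661 + 563) = -2292/(-3098) = -2292*(-1/3098) = 1146/1549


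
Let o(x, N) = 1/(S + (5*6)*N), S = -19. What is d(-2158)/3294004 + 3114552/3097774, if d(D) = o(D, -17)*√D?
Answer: 1557276/1548887 - I*√2158/1742528116 ≈ 1.0054 - 2.6659e-8*I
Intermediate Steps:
o(x, N) = 1/(-19 + 30*N) (o(x, N) = 1/(-19 + (5*6)*N) = 1/(-19 + 30*N))
d(D) = -√D/529 (d(D) = √D/(-19 + 30*(-17)) = √D/(-19 - 510) = √D/(-529) = -√D/529)
d(-2158)/3294004 + 3114552/3097774 = -I*√2158/529/3294004 + 3114552/3097774 = -I*√2158/529*(1/3294004) + 3114552*(1/3097774) = -I*√2158/529*(1/3294004) + 1557276/1548887 = -I*√2158/1742528116 + 1557276/1548887 = 1557276/1548887 - I*√2158/1742528116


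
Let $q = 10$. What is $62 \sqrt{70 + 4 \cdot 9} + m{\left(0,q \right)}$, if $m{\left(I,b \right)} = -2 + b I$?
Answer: $-2 + 62 \sqrt{106} \approx 636.33$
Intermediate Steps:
$m{\left(I,b \right)} = -2 + I b$
$62 \sqrt{70 + 4 \cdot 9} + m{\left(0,q \right)} = 62 \sqrt{70 + 4 \cdot 9} + \left(-2 + 0 \cdot 10\right) = 62 \sqrt{70 + 36} + \left(-2 + 0\right) = 62 \sqrt{106} - 2 = -2 + 62 \sqrt{106}$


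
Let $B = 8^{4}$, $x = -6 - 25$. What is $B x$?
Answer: $-126976$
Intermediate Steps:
$x = -31$ ($x = -6 - 25 = -31$)
$B = 4096$
$B x = 4096 \left(-31\right) = -126976$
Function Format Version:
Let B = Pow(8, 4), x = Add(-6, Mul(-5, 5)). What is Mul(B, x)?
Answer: -126976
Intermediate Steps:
x = -31 (x = Add(-6, -25) = -31)
B = 4096
Mul(B, x) = Mul(4096, -31) = -126976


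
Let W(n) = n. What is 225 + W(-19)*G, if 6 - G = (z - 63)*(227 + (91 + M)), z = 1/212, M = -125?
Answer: -48949253/212 ≈ -2.3089e+5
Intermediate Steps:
z = 1/212 ≈ 0.0047170
G = 2578787/212 (G = 6 - (1/212 - 63)*(227 + (91 - 125)) = 6 - (-13355)*(227 - 34)/212 = 6 - (-13355)*193/212 = 6 - 1*(-2577515/212) = 6 + 2577515/212 = 2578787/212 ≈ 12164.)
225 + W(-19)*G = 225 - 19*2578787/212 = 225 - 48996953/212 = -48949253/212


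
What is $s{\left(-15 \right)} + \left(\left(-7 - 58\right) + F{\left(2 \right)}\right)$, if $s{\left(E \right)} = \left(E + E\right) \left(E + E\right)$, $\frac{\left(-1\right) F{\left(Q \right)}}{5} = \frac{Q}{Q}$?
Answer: $830$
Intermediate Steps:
$F{\left(Q \right)} = -5$ ($F{\left(Q \right)} = - 5 \frac{Q}{Q} = \left(-5\right) 1 = -5$)
$s{\left(E \right)} = 4 E^{2}$ ($s{\left(E \right)} = 2 E 2 E = 4 E^{2}$)
$s{\left(-15 \right)} + \left(\left(-7 - 58\right) + F{\left(2 \right)}\right) = 4 \left(-15\right)^{2} - 70 = 4 \cdot 225 - 70 = 900 - 70 = 830$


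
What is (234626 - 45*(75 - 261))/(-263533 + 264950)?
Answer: 18692/109 ≈ 171.49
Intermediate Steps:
(234626 - 45*(75 - 261))/(-263533 + 264950) = (234626 - 45*(-186))/1417 = (234626 + 8370)*(1/1417) = 242996*(1/1417) = 18692/109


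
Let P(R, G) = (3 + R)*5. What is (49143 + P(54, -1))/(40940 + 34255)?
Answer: 5492/8355 ≈ 0.65733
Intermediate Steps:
P(R, G) = 15 + 5*R
(49143 + P(54, -1))/(40940 + 34255) = (49143 + (15 + 5*54))/(40940 + 34255) = (49143 + (15 + 270))/75195 = (49143 + 285)*(1/75195) = 49428*(1/75195) = 5492/8355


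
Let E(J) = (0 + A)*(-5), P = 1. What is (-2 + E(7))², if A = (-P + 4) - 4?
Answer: 9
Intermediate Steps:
A = -1 (A = (-1*1 + 4) - 4 = (-1 + 4) - 4 = 3 - 4 = -1)
E(J) = 5 (E(J) = (0 - 1)*(-5) = -1*(-5) = 5)
(-2 + E(7))² = (-2 + 5)² = 3² = 9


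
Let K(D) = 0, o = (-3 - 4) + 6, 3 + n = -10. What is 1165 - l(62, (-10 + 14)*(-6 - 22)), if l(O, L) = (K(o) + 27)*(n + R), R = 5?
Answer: 1381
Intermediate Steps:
n = -13 (n = -3 - 10 = -13)
o = -1 (o = -7 + 6 = -1)
l(O, L) = -216 (l(O, L) = (0 + 27)*(-13 + 5) = 27*(-8) = -216)
1165 - l(62, (-10 + 14)*(-6 - 22)) = 1165 - 1*(-216) = 1165 + 216 = 1381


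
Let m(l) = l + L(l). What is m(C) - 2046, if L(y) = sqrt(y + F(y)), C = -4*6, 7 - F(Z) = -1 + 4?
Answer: -2070 + 2*I*sqrt(5) ≈ -2070.0 + 4.4721*I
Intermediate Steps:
F(Z) = 4 (F(Z) = 7 - (-1 + 4) = 7 - 1*3 = 7 - 3 = 4)
C = -24
L(y) = sqrt(4 + y) (L(y) = sqrt(y + 4) = sqrt(4 + y))
m(l) = l + sqrt(4 + l)
m(C) - 2046 = (-24 + sqrt(4 - 24)) - 2046 = (-24 + sqrt(-20)) - 2046 = (-24 + 2*I*sqrt(5)) - 2046 = -2070 + 2*I*sqrt(5)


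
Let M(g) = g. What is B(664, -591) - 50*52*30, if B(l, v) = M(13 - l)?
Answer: -78651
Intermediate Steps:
B(l, v) = 13 - l
B(664, -591) - 50*52*30 = (13 - 1*664) - 50*52*30 = (13 - 664) - 2600*30 = -651 - 78000 = -78651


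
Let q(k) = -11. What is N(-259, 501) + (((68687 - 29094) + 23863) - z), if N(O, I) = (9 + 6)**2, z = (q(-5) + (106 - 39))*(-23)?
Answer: 64969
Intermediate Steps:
z = -1288 (z = (-11 + (106 - 39))*(-23) = (-11 + 67)*(-23) = 56*(-23) = -1288)
N(O, I) = 225 (N(O, I) = 15**2 = 225)
N(-259, 501) + (((68687 - 29094) + 23863) - z) = 225 + (((68687 - 29094) + 23863) - 1*(-1288)) = 225 + ((39593 + 23863) + 1288) = 225 + (63456 + 1288) = 225 + 64744 = 64969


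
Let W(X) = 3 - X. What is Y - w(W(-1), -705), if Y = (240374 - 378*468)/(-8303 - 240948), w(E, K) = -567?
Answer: 141261847/249251 ≈ 566.75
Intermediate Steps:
Y = -63470/249251 (Y = (240374 - 176904)/(-249251) = 63470*(-1/249251) = -63470/249251 ≈ -0.25464)
Y - w(W(-1), -705) = -63470/249251 - 1*(-567) = -63470/249251 + 567 = 141261847/249251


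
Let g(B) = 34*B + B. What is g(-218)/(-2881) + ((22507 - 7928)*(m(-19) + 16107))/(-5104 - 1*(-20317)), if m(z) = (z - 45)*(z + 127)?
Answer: 128775125165/14609551 ≈ 8814.5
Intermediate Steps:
g(B) = 35*B
m(z) = (-45 + z)*(127 + z)
g(-218)/(-2881) + ((22507 - 7928)*(m(-19) + 16107))/(-5104 - 1*(-20317)) = (35*(-218))/(-2881) + ((22507 - 7928)*((-5715 + (-19)**2 + 82*(-19)) + 16107))/(-5104 - 1*(-20317)) = -7630*(-1/2881) + (14579*((-5715 + 361 - 1558) + 16107))/(-5104 + 20317) = 7630/2881 + (14579*(-6912 + 16107))/15213 = 7630/2881 + (14579*9195)*(1/15213) = 7630/2881 + 134053905*(1/15213) = 7630/2881 + 44684635/5071 = 128775125165/14609551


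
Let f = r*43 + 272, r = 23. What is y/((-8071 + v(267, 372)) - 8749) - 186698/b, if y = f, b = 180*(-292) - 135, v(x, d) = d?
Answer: 3004360309/866727360 ≈ 3.4663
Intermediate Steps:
b = -52695 (b = -52560 - 135 = -52695)
f = 1261 (f = 23*43 + 272 = 989 + 272 = 1261)
y = 1261
y/((-8071 + v(267, 372)) - 8749) - 186698/b = 1261/((-8071 + 372) - 8749) - 186698/(-52695) = 1261/(-7699 - 8749) - 186698*(-1/52695) = 1261/(-16448) + 186698/52695 = 1261*(-1/16448) + 186698/52695 = -1261/16448 + 186698/52695 = 3004360309/866727360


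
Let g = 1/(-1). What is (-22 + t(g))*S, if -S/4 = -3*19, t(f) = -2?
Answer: -5472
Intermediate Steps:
g = -1
S = 228 (S = -(-12)*19 = -4*(-57) = 228)
(-22 + t(g))*S = (-22 - 2)*228 = -24*228 = -5472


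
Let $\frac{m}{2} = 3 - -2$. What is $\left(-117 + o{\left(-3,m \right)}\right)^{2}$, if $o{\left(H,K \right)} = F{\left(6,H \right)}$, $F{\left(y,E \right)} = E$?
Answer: $14400$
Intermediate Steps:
$m = 10$ ($m = 2 \left(3 - -2\right) = 2 \left(3 + 2\right) = 2 \cdot 5 = 10$)
$o{\left(H,K \right)} = H$
$\left(-117 + o{\left(-3,m \right)}\right)^{2} = \left(-117 - 3\right)^{2} = \left(-120\right)^{2} = 14400$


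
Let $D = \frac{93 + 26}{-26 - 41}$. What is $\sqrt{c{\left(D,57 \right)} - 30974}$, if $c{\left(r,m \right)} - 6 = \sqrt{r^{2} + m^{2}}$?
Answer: $\frac{\sqrt{-139015352 + 67 \sqrt{14598922}}}{67} \approx 175.82 i$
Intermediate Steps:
$D = - \frac{119}{67}$ ($D = \frac{119}{-67} = 119 \left(- \frac{1}{67}\right) = - \frac{119}{67} \approx -1.7761$)
$c{\left(r,m \right)} = 6 + \sqrt{m^{2} + r^{2}}$ ($c{\left(r,m \right)} = 6 + \sqrt{r^{2} + m^{2}} = 6 + \sqrt{m^{2} + r^{2}}$)
$\sqrt{c{\left(D,57 \right)} - 30974} = \sqrt{\left(6 + \sqrt{57^{2} + \left(- \frac{119}{67}\right)^{2}}\right) - 30974} = \sqrt{\left(6 + \sqrt{3249 + \frac{14161}{4489}}\right) - 30974} = \sqrt{\left(6 + \sqrt{\frac{14598922}{4489}}\right) - 30974} = \sqrt{\left(6 + \frac{\sqrt{14598922}}{67}\right) - 30974} = \sqrt{-30968 + \frac{\sqrt{14598922}}{67}}$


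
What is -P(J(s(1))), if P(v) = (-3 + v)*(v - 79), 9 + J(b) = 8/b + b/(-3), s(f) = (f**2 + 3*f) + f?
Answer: -239101/225 ≈ -1062.7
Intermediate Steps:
s(f) = f**2 + 4*f
J(b) = -9 + 8/b - b/3 (J(b) = -9 + (8/b + b/(-3)) = -9 + (8/b + b*(-1/3)) = -9 + (8/b - b/3) = -9 + 8/b - b/3)
P(v) = (-79 + v)*(-3 + v) (P(v) = (-3 + v)*(-79 + v) = (-79 + v)*(-3 + v))
-P(J(s(1))) = -(237 + (-9 + 8/((1*(4 + 1))) - (4 + 1)/3)**2 - 82*(-9 + 8/((1*(4 + 1))) - (4 + 1)/3)) = -(237 + (-9 + 8/((1*5)) - 5/3)**2 - 82*(-9 + 8/((1*5)) - 5/3)) = -(237 + (-9 + 8/5 - 1/3*5)**2 - 82*(-9 + 8/5 - 1/3*5)) = -(237 + (-9 + 8*(1/5) - 5/3)**2 - 82*(-9 + 8*(1/5) - 5/3)) = -(237 + (-9 + 8/5 - 5/3)**2 - 82*(-9 + 8/5 - 5/3)) = -(237 + (-136/15)**2 - 82*(-136/15)) = -(237 + 18496/225 + 11152/15) = -1*239101/225 = -239101/225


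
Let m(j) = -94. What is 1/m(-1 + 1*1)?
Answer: -1/94 ≈ -0.010638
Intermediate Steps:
1/m(-1 + 1*1) = 1/(-94) = -1/94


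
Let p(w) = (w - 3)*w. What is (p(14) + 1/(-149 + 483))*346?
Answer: 8898601/167 ≈ 53285.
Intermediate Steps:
p(w) = w*(-3 + w) (p(w) = (-3 + w)*w = w*(-3 + w))
(p(14) + 1/(-149 + 483))*346 = (14*(-3 + 14) + 1/(-149 + 483))*346 = (14*11 + 1/334)*346 = (154 + 1/334)*346 = (51437/334)*346 = 8898601/167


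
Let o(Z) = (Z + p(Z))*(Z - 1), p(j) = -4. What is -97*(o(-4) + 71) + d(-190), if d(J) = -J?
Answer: -10577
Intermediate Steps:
o(Z) = (-1 + Z)*(-4 + Z) (o(Z) = (Z - 4)*(Z - 1) = (-4 + Z)*(-1 + Z) = (-1 + Z)*(-4 + Z))
-97*(o(-4) + 71) + d(-190) = -97*((4 + (-4)² - 5*(-4)) + 71) - 1*(-190) = -97*((4 + 16 + 20) + 71) + 190 = -97*(40 + 71) + 190 = -97*111 + 190 = -10767 + 190 = -10577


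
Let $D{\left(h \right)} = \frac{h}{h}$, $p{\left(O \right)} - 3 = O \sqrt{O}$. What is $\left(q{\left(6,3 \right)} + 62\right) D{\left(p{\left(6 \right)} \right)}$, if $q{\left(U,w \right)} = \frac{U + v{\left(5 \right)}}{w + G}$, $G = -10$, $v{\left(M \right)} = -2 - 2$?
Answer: $\frac{432}{7} \approx 61.714$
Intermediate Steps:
$p{\left(O \right)} = 3 + O^{\frac{3}{2}}$ ($p{\left(O \right)} = 3 + O \sqrt{O} = 3 + O^{\frac{3}{2}}$)
$D{\left(h \right)} = 1$
$v{\left(M \right)} = -4$
$q{\left(U,w \right)} = \frac{-4 + U}{-10 + w}$ ($q{\left(U,w \right)} = \frac{U - 4}{w - 10} = \frac{-4 + U}{-10 + w}$)
$\left(q{\left(6,3 \right)} + 62\right) D{\left(p{\left(6 \right)} \right)} = \left(\frac{-4 + 6}{-10 + 3} + 62\right) 1 = \left(\frac{1}{-7} \cdot 2 + 62\right) 1 = \left(\left(- \frac{1}{7}\right) 2 + 62\right) 1 = \left(- \frac{2}{7} + 62\right) 1 = \frac{432}{7} \cdot 1 = \frac{432}{7}$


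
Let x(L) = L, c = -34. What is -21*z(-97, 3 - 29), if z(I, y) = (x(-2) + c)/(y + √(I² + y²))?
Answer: 19656/9409 + 756*√10085/9409 ≈ 10.158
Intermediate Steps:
z(I, y) = -36/(y + √(I² + y²)) (z(I, y) = (-2 - 34)/(y + √(I² + y²)) = -36/(y + √(I² + y²)))
-21*z(-97, 3 - 29) = -(-756)/((3 - 29) + √((-97)² + (3 - 29)²)) = -(-756)/(-26 + √(9409 + (-26)²)) = -(-756)/(-26 + √(9409 + 676)) = -(-756)/(-26 + √10085) = 756/(-26 + √10085)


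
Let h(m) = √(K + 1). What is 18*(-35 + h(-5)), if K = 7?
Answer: -630 + 36*√2 ≈ -579.09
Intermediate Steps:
h(m) = 2*√2 (h(m) = √(7 + 1) = √8 = 2*√2)
18*(-35 + h(-5)) = 18*(-35 + 2*√2) = -630 + 36*√2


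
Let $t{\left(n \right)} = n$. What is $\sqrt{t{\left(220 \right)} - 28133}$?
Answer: $i \sqrt{27913} \approx 167.07 i$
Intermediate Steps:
$\sqrt{t{\left(220 \right)} - 28133} = \sqrt{220 - 28133} = \sqrt{-27913} = i \sqrt{27913}$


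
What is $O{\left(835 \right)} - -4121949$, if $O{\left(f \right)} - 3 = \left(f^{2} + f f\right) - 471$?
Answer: $5515931$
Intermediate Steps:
$O{\left(f \right)} = -468 + 2 f^{2}$ ($O{\left(f \right)} = 3 - \left(471 - f^{2} - f f\right) = 3 + \left(\left(f^{2} + f^{2}\right) - 471\right) = 3 + \left(2 f^{2} - 471\right) = 3 + \left(-471 + 2 f^{2}\right) = -468 + 2 f^{2}$)
$O{\left(835 \right)} - -4121949 = \left(-468 + 2 \cdot 835^{2}\right) - -4121949 = \left(-468 + 2 \cdot 697225\right) + 4121949 = \left(-468 + 1394450\right) + 4121949 = 1393982 + 4121949 = 5515931$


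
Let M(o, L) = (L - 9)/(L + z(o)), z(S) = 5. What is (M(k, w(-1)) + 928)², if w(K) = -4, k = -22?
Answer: 837225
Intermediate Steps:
M(o, L) = (-9 + L)/(5 + L) (M(o, L) = (L - 9)/(L + 5) = (-9 + L)/(5 + L))
(M(k, w(-1)) + 928)² = ((-9 - 4)/(5 - 4) + 928)² = (-13/1 + 928)² = (1*(-13) + 928)² = (-13 + 928)² = 915² = 837225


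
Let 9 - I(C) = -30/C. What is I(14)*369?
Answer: 28782/7 ≈ 4111.7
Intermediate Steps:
I(C) = 9 + 30/C (I(C) = 9 - (-30)/C = 9 + 30/C)
I(14)*369 = (9 + 30/14)*369 = (9 + 30*(1/14))*369 = (9 + 15/7)*369 = (78/7)*369 = 28782/7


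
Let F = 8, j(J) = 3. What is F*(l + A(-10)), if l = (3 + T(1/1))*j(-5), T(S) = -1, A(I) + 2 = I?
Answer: -48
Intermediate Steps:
A(I) = -2 + I
l = 6 (l = (3 - 1)*3 = 2*3 = 6)
F*(l + A(-10)) = 8*(6 + (-2 - 10)) = 8*(6 - 12) = 8*(-6) = -48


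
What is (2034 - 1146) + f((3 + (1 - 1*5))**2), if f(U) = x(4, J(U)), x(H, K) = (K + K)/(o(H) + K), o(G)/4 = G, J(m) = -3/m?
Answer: 11538/13 ≈ 887.54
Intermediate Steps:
o(G) = 4*G
x(H, K) = 2*K/(K + 4*H) (x(H, K) = (K + K)/(4*H + K) = (2*K)/(K + 4*H) = 2*K/(K + 4*H))
f(U) = -6/(U*(16 - 3/U)) (f(U) = 2*(-3/U)/(-3/U + 4*4) = 2*(-3/U)/(-3/U + 16) = 2*(-3/U)/(16 - 3/U) = -6/(U*(16 - 3/U)))
(2034 - 1146) + f((3 + (1 - 1*5))**2) = (2034 - 1146) - 6/(-3 + 16*(3 + (1 - 1*5))**2) = 888 - 6/(-3 + 16*(3 + (1 - 5))**2) = 888 - 6/(-3 + 16*(3 - 4)**2) = 888 - 6/(-3 + 16*(-1)**2) = 888 - 6/(-3 + 16*1) = 888 - 6/(-3 + 16) = 888 - 6/13 = 11538/13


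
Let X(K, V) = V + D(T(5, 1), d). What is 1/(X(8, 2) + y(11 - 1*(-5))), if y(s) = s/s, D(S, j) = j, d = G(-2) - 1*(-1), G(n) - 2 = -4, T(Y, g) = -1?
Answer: ½ ≈ 0.50000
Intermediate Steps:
G(n) = -2 (G(n) = 2 - 4 = -2)
d = -1 (d = -2 - 1*(-1) = -2 + 1 = -1)
X(K, V) = -1 + V (X(K, V) = V - 1 = -1 + V)
y(s) = 1
1/(X(8, 2) + y(11 - 1*(-5))) = 1/((-1 + 2) + 1) = 1/(1 + 1) = 1/2 = ½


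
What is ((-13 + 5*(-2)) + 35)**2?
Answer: 144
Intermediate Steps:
((-13 + 5*(-2)) + 35)**2 = ((-13 - 10) + 35)**2 = (-23 + 35)**2 = 12**2 = 144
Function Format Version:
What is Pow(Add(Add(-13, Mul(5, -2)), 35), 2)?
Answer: 144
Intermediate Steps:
Pow(Add(Add(-13, Mul(5, -2)), 35), 2) = Pow(Add(Add(-13, -10), 35), 2) = Pow(Add(-23, 35), 2) = Pow(12, 2) = 144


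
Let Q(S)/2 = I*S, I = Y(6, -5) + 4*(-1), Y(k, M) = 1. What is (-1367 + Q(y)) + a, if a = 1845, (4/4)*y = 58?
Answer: 130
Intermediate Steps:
y = 58
I = -3 (I = 1 + 4*(-1) = 1 - 4 = -3)
Q(S) = -6*S (Q(S) = 2*(-3*S) = -6*S)
(-1367 + Q(y)) + a = (-1367 - 6*58) + 1845 = (-1367 - 348) + 1845 = -1715 + 1845 = 130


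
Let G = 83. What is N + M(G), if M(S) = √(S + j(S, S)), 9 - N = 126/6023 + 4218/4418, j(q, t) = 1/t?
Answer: 106762422/13304807 + √571870/83 ≈ 17.135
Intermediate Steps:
N = 106762422/13304807 (N = 9 - (126/6023 + 4218/4418) = 9 - (126*(1/6023) + 4218*(1/4418)) = 9 - (126/6023 + 2109/2209) = 9 - 1*12980841/13304807 = 9 - 12980841/13304807 = 106762422/13304807 ≈ 8.0244)
M(S) = √(S + 1/S)
N + M(G) = 106762422/13304807 + √(83 + 1/83) = 106762422/13304807 + √(6890/83) = 106762422/13304807 + √571870/83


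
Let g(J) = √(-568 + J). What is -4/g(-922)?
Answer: 2*I*√1490/745 ≈ 0.10363*I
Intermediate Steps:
-4/g(-922) = -4/√(-568 - 922) = -4/√(-1490) = -4/(I*√1490) = -I*√1490/1490*(-4) = 2*I*√1490/745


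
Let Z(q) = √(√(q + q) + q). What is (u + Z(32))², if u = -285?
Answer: 81265 - 1140*√10 ≈ 77660.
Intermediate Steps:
Z(q) = √(q + √2*√q) (Z(q) = √(√(2*q) + q) = √(√2*√q + q) = √(q + √2*√q))
(u + Z(32))² = (-285 + √(32 + √2*√32))² = (-285 + √(32 + √2*(4*√2)))² = (-285 + √(32 + 8))² = (-285 + √40)² = (-285 + 2*√10)²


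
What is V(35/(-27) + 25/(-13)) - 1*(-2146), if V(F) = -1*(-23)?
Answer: 2169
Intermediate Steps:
V(F) = 23
V(35/(-27) + 25/(-13)) - 1*(-2146) = 23 - 1*(-2146) = 23 + 2146 = 2169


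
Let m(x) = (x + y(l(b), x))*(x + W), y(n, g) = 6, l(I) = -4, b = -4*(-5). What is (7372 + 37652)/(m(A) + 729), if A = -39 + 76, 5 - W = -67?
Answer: 5628/677 ≈ 8.3131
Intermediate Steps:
W = 72 (W = 5 - 1*(-67) = 5 + 67 = 72)
b = 20
A = 37
m(x) = (6 + x)*(72 + x) (m(x) = (x + 6)*(x + 72) = (6 + x)*(72 + x))
(7372 + 37652)/(m(A) + 729) = (7372 + 37652)/((432 + 37**2 + 78*37) + 729) = 45024/((432 + 1369 + 2886) + 729) = 45024/(4687 + 729) = 45024/5416 = 45024*(1/5416) = 5628/677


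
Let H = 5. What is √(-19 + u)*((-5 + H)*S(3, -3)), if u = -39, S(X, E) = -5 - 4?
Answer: 0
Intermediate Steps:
S(X, E) = -9
√(-19 + u)*((-5 + H)*S(3, -3)) = √(-19 - 39)*((-5 + 5)*(-9)) = √(-58)*(0*(-9)) = (I*√58)*0 = 0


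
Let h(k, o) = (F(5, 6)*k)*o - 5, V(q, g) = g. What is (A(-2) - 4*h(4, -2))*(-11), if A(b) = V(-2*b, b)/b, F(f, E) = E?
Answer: -2343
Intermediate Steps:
h(k, o) = -5 + 6*k*o (h(k, o) = (6*k)*o - 5 = 6*k*o - 5 = -5 + 6*k*o)
A(b) = 1 (A(b) = b/b = 1)
(A(-2) - 4*h(4, -2))*(-11) = (1 - 4*(-5 + 6*4*(-2)))*(-11) = (1 - 4*(-5 - 48))*(-11) = (1 - 4*(-53))*(-11) = (1 + 212)*(-11) = 213*(-11) = -2343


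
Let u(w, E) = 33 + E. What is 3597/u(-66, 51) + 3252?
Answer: 92255/28 ≈ 3294.8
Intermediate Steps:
3597/u(-66, 51) + 3252 = 3597/(33 + 51) + 3252 = 3597/84 + 3252 = 3597*(1/84) + 3252 = 1199/28 + 3252 = 92255/28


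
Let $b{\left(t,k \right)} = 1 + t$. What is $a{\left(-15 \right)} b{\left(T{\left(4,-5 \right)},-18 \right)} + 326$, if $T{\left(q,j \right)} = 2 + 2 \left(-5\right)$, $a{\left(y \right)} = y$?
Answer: $431$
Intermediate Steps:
$T{\left(q,j \right)} = -8$ ($T{\left(q,j \right)} = 2 - 10 = -8$)
$a{\left(-15 \right)} b{\left(T{\left(4,-5 \right)},-18 \right)} + 326 = - 15 \left(1 - 8\right) + 326 = \left(-15\right) \left(-7\right) + 326 = 105 + 326 = 431$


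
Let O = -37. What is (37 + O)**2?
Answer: 0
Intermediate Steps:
(37 + O)**2 = (37 - 37)**2 = 0**2 = 0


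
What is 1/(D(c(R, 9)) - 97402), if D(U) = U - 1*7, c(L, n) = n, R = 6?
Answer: -1/97400 ≈ -1.0267e-5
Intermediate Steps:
D(U) = -7 + U (D(U) = U - 7 = -7 + U)
1/(D(c(R, 9)) - 97402) = 1/((-7 + 9) - 97402) = 1/(2 - 97402) = 1/(-97400) = -1/97400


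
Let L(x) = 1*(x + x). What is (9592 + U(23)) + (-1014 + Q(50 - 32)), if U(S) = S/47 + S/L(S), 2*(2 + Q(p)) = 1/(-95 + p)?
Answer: 31040101/3619 ≈ 8577.0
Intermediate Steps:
Q(p) = -2 + 1/(2*(-95 + p))
L(x) = 2*x (L(x) = 1*(2*x) = 2*x)
U(S) = 1/2 + S/47 (U(S) = S/47 + S/((2*S)) = S*(1/47) + S*(1/(2*S)) = S/47 + 1/2 = 1/2 + S/47)
(9592 + U(23)) + (-1014 + Q(50 - 32)) = (9592 + (1/2 + (1/47)*23)) + (-1014 + (381 - 4*(50 - 32))/(2*(-95 + (50 - 32)))) = (9592 + (1/2 + 23/47)) + (-1014 + (381 - 4*18)/(2*(-95 + 18))) = (9592 + 93/94) + (-1014 + (1/2)*(381 - 72)/(-77)) = 901741/94 + (-1014 + (1/2)*(-1/77)*309) = 901741/94 + (-1014 - 309/154) = 901741/94 - 156465/154 = 31040101/3619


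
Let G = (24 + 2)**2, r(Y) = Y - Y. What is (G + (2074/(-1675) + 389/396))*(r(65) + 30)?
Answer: 448221071/22110 ≈ 20272.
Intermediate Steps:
r(Y) = 0
G = 676 (G = 26**2 = 676)
(G + (2074/(-1675) + 389/396))*(r(65) + 30) = (676 + (2074/(-1675) + 389/396))*(0 + 30) = (676 + (2074*(-1/1675) + 389*(1/396)))*30 = (676 + (-2074/1675 + 389/396))*30 = (676 - 169729/663300)*30 = (448221071/663300)*30 = 448221071/22110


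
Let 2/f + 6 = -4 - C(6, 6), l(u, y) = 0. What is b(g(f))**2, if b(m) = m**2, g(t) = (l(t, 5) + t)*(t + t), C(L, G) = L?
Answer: 1/1048576 ≈ 9.5367e-7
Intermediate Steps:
f = -1/8 (f = 2/(-6 + (-4 - 1*6)) = 2/(-6 + (-4 - 6)) = 2/(-6 - 10) = 2/(-16) = 2*(-1/16) = -1/8 ≈ -0.12500)
g(t) = 2*t**2 (g(t) = (0 + t)*(t + t) = t*(2*t) = 2*t**2)
b(g(f))**2 = ((2*(-1/8)**2)**2)**2 = ((2*(1/64))**2)**2 = ((1/32)**2)**2 = (1/1024)**2 = 1/1048576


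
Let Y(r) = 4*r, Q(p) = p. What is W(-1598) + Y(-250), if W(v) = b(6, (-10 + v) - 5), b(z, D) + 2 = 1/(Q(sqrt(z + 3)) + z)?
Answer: -9017/9 ≈ -1001.9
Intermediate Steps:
b(z, D) = -2 + 1/(z + sqrt(3 + z)) (b(z, D) = -2 + 1/(sqrt(z + 3) + z) = -2 + 1/(sqrt(3 + z) + z) = -2 + 1/(z + sqrt(3 + z)))
W(v) = -17/9 (W(v) = (1 - 2*6 - 2*sqrt(3 + 6))/(6 + sqrt(3 + 6)) = (1 - 12 - 2*sqrt(9))/(6 + sqrt(9)) = (1 - 12 - 2*3)/(6 + 3) = (1 - 12 - 6)/9 = (1/9)*(-17) = -17/9)
W(-1598) + Y(-250) = -17/9 + 4*(-250) = -17/9 - 1000 = -9017/9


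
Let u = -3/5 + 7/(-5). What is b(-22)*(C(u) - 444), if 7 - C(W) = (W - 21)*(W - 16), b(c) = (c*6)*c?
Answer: -2471304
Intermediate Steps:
u = -2 (u = -3*⅕ + 7*(-⅕) = -⅗ - 7/5 = -2)
b(c) = 6*c² (b(c) = (6*c)*c = 6*c²)
C(W) = 7 - (-21 + W)*(-16 + W) (C(W) = 7 - (W - 21)*(W - 16) = 7 - (-21 + W)*(-16 + W))
b(-22)*(C(u) - 444) = (6*(-22)²)*((-329 - 1*(-2)² + 37*(-2)) - 444) = (6*484)*((-329 - 1*4 - 74) - 444) = 2904*((-329 - 4 - 74) - 444) = 2904*(-407 - 444) = 2904*(-851) = -2471304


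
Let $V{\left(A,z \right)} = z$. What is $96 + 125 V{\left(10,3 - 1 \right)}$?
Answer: $346$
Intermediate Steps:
$96 + 125 V{\left(10,3 - 1 \right)} = 96 + 125 \left(3 - 1\right) = 96 + 125 \cdot 2 = 96 + 250 = 346$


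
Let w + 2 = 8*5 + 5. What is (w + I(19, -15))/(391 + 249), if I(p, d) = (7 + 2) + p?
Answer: 71/640 ≈ 0.11094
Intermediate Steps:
I(p, d) = 9 + p
w = 43 (w = -2 + (8*5 + 5) = -2 + (40 + 5) = -2 + 45 = 43)
(w + I(19, -15))/(391 + 249) = (43 + (9 + 19))/(391 + 249) = (43 + 28)/640 = 71*(1/640) = 71/640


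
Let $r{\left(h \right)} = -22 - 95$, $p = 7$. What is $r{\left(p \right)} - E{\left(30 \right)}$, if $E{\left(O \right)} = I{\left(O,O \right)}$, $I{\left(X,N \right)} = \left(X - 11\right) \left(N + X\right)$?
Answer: $-1257$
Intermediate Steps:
$I{\left(X,N \right)} = \left(-11 + X\right) \left(N + X\right)$
$E{\left(O \right)} = - 22 O + 2 O^{2}$ ($E{\left(O \right)} = O^{2} - 11 O - 11 O + O O = O^{2} - 11 O - 11 O + O^{2} = - 22 O + 2 O^{2}$)
$r{\left(h \right)} = -117$ ($r{\left(h \right)} = -22 - 95 = -117$)
$r{\left(p \right)} - E{\left(30 \right)} = -117 - 2 \cdot 30 \left(-11 + 30\right) = -117 - 2 \cdot 30 \cdot 19 = -117 - 1140 = -1257$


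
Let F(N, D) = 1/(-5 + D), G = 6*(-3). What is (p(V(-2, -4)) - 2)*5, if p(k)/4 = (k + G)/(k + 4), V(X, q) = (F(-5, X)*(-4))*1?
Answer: -345/4 ≈ -86.250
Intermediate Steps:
G = -18
V(X, q) = -4/(-5 + X) (V(X, q) = (-4/(-5 + X))*1 = -4/(-5 + X)*1 = -4/(-5 + X))
p(k) = 4*(-18 + k)/(4 + k) (p(k) = 4*((k - 18)/(k + 4)) = 4*((-18 + k)/(4 + k)) = 4*(-18 + k)/(4 + k))
(p(V(-2, -4)) - 2)*5 = (4*(-18 - 4/(-5 - 2))/(4 - 4/(-5 - 2)) - 2)*5 = (4*(-18 - 4/(-7))/(4 - 4/(-7)) - 2)*5 = (4*(-18 - 4*(-⅐))/(4 - 4*(-⅐)) - 2)*5 = (4*(-18 + 4/7)/(4 + 4/7) - 2)*5 = (4*(-122/7)/(32/7) - 2)*5 = (4*(7/32)*(-122/7) - 2)*5 = (-61/4 - 2)*5 = -69/4*5 = -345/4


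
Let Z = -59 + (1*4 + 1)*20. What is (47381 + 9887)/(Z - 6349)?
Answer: -14317/1577 ≈ -9.0786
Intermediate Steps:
Z = 41 (Z = -59 + (4 + 1)*20 = -59 + 5*20 = -59 + 100 = 41)
(47381 + 9887)/(Z - 6349) = (47381 + 9887)/(41 - 6349) = 57268/(-6308) = 57268*(-1/6308) = -14317/1577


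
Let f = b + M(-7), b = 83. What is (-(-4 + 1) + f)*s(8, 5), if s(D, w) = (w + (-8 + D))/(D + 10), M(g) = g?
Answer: 395/18 ≈ 21.944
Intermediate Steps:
s(D, w) = (-8 + D + w)/(10 + D)
f = 76 (f = 83 - 7 = 76)
(-(-4 + 1) + f)*s(8, 5) = (-(-4 + 1) + 76)*((-8 + 8 + 5)/(10 + 8)) = (-1*(-3) + 76)*(5/18) = (3 + 76)*((1/18)*5) = 79*(5/18) = 395/18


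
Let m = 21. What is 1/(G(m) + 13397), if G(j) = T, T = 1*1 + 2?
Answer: 1/13400 ≈ 7.4627e-5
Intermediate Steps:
T = 3 (T = 1 + 2 = 3)
G(j) = 3
1/(G(m) + 13397) = 1/(3 + 13397) = 1/13400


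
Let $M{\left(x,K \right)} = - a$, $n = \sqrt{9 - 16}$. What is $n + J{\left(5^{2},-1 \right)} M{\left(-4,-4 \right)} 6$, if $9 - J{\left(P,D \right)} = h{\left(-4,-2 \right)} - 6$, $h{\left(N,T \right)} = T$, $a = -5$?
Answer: $510 + i \sqrt{7} \approx 510.0 + 2.6458 i$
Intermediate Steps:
$J{\left(P,D \right)} = 17$ ($J{\left(P,D \right)} = 9 - \left(-2 - 6\right) = 9 - -8 = 9 + 8 = 17$)
$n = i \sqrt{7}$ ($n = \sqrt{-7} = i \sqrt{7} \approx 2.6458 i$)
$M{\left(x,K \right)} = 5$ ($M{\left(x,K \right)} = \left(-1\right) \left(-5\right) = 5$)
$n + J{\left(5^{2},-1 \right)} M{\left(-4,-4 \right)} 6 = i \sqrt{7} + 17 \cdot 5 \cdot 6 = i \sqrt{7} + 85 \cdot 6 = i \sqrt{7} + 510 = 510 + i \sqrt{7}$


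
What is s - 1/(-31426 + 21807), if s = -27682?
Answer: -266273157/9619 ≈ -27682.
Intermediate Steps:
s - 1/(-31426 + 21807) = -27682 - 1/(-31426 + 21807) = -27682 - 1/(-9619) = -27682 - 1*(-1/9619) = -27682 + 1/9619 = -266273157/9619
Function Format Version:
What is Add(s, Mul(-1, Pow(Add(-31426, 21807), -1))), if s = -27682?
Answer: Rational(-266273157, 9619) ≈ -27682.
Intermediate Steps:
Add(s, Mul(-1, Pow(Add(-31426, 21807), -1))) = Add(-27682, Mul(-1, Pow(Add(-31426, 21807), -1))) = Add(-27682, Mul(-1, Pow(-9619, -1))) = Add(-27682, Mul(-1, Rational(-1, 9619))) = Add(-27682, Rational(1, 9619)) = Rational(-266273157, 9619)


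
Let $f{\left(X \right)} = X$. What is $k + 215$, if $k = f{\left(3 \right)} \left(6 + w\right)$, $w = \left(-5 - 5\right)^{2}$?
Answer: $533$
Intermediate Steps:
$w = 100$ ($w = \left(-10\right)^{2} = 100$)
$k = 318$ ($k = 3 \left(6 + 100\right) = 3 \cdot 106 = 318$)
$k + 215 = 318 + 215 = 533$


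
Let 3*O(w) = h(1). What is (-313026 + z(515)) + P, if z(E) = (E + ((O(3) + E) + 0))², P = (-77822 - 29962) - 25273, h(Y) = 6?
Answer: 618941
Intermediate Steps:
P = -133057 (P = -107784 - 25273 = -133057)
O(w) = 2 (O(w) = (⅓)*6 = 2)
z(E) = (2 + 2*E)² (z(E) = (E + ((2 + E) + 0))² = (E + (2 + E))² = (2 + 2*E)²)
(-313026 + z(515)) + P = (-313026 + 4*(1 + 515)²) - 133057 = (-313026 + 4*516²) - 133057 = (-313026 + 4*266256) - 133057 = (-313026 + 1065024) - 133057 = 751998 - 133057 = 618941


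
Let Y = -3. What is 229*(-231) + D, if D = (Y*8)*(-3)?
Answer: -52827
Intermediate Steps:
D = 72 (D = -3*8*(-3) = -24*(-3) = 72)
229*(-231) + D = 229*(-231) + 72 = -52899 + 72 = -52827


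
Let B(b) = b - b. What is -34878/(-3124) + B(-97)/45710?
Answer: 17439/1562 ≈ 11.165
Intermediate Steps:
B(b) = 0
-34878/(-3124) + B(-97)/45710 = -34878/(-3124) + 0/45710 = -34878*(-1/3124) + 0*(1/45710) = 17439/1562 + 0 = 17439/1562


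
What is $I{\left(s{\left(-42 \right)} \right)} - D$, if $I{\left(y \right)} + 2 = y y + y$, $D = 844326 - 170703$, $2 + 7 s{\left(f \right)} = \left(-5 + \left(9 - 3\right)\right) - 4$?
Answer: $- \frac{33007635}{49} \approx -6.7363 \cdot 10^{5}$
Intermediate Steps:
$s{\left(f \right)} = - \frac{5}{7}$ ($s{\left(f \right)} = - \frac{2}{7} + \frac{\left(-5 + \left(9 - 3\right)\right) - 4}{7} = - \frac{2}{7} + \frac{\left(-5 + 6\right) - 4}{7} = - \frac{2}{7} + \frac{1 - 4}{7} = - \frac{2}{7} + \frac{1}{7} \left(-3\right) = - \frac{2}{7} - \frac{3}{7} = - \frac{5}{7}$)
$D = 673623$ ($D = 844326 - 170703 = 673623$)
$I{\left(y \right)} = -2 + y + y^{2}$ ($I{\left(y \right)} = -2 + \left(y y + y\right) = -2 + \left(y^{2} + y\right) = -2 + \left(y + y^{2}\right) = -2 + y + y^{2}$)
$I{\left(s{\left(-42 \right)} \right)} - D = \left(-2 - \frac{5}{7} + \left(- \frac{5}{7}\right)^{2}\right) - 673623 = \left(-2 - \frac{5}{7} + \frac{25}{49}\right) - 673623 = - \frac{108}{49} - 673623 = - \frac{33007635}{49}$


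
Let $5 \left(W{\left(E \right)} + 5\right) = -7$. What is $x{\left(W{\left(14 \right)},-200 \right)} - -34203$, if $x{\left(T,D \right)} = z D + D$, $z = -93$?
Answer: $52603$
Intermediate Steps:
$W{\left(E \right)} = - \frac{32}{5}$ ($W{\left(E \right)} = -5 + \frac{1}{5} \left(-7\right) = -5 - \frac{7}{5} = - \frac{32}{5}$)
$x{\left(T,D \right)} = - 92 D$ ($x{\left(T,D \right)} = - 93 D + D = - 92 D$)
$x{\left(W{\left(14 \right)},-200 \right)} - -34203 = \left(-92\right) \left(-200\right) - -34203 = 18400 + 34203 = 52603$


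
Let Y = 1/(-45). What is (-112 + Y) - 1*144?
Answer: -11521/45 ≈ -256.02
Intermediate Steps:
Y = -1/45 ≈ -0.022222
(-112 + Y) - 1*144 = (-112 - 1/45) - 1*144 = -5041/45 - 144 = -11521/45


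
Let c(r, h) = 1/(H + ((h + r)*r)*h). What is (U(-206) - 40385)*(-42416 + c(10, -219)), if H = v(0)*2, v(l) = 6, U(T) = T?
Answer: 788063563223441/457722 ≈ 1.7217e+9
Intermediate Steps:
H = 12 (H = 6*2 = 12)
c(r, h) = 1/(12 + h*r*(h + r)) (c(r, h) = 1/(12 + ((h + r)*r)*h) = 1/(12 + (r*(h + r))*h) = 1/(12 + h*r*(h + r)))
(U(-206) - 40385)*(-42416 + c(10, -219)) = (-206 - 40385)*(-42416 + 1/(12 - 219*10² + 10*(-219)²)) = -40591*(-42416 + 1/(12 - 219*100 + 10*47961)) = -40591*(-42416 + 1/(12 - 21900 + 479610)) = -40591*(-42416 + 1/457722) = -40591*(-19414736351/457722) = 788063563223441/457722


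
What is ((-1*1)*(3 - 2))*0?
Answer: 0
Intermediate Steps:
((-1*1)*(3 - 2))*0 = -1*1*0 = -1*0 = 0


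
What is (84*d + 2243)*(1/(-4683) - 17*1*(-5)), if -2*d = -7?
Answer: 1009862998/4683 ≈ 2.1564e+5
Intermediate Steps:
d = 7/2 (d = -½*(-7) = 7/2 ≈ 3.5000)
(84*d + 2243)*(1/(-4683) - 17*1*(-5)) = (84*(7/2) + 2243)*(1/(-4683) - 17*1*(-5)) = (294 + 2243)*(-1/4683 - 17*(-5)) = 2537*(-1/4683 + 85) = 2537*(398054/4683) = 1009862998/4683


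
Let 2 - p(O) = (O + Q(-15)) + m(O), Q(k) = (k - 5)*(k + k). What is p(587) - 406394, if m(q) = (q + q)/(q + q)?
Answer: -407580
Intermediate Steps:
Q(k) = 2*k*(-5 + k) (Q(k) = (-5 + k)*(2*k) = 2*k*(-5 + k))
m(q) = 1 (m(q) = (2*q)/((2*q)) = (2*q)*(1/(2*q)) = 1)
p(O) = -599 - O (p(O) = 2 - ((O + 2*(-15)*(-5 - 15)) + 1) = 2 - ((O + 2*(-15)*(-20)) + 1) = 2 - ((O + 600) + 1) = 2 - ((600 + O) + 1) = 2 - (601 + O) = 2 + (-601 - O) = -599 - O)
p(587) - 406394 = (-599 - 1*587) - 406394 = (-599 - 587) - 406394 = -1186 - 406394 = -407580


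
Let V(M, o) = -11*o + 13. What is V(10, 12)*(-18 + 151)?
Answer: -15827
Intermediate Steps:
V(M, o) = 13 - 11*o
V(10, 12)*(-18 + 151) = (13 - 11*12)*(-18 + 151) = (13 - 132)*133 = -119*133 = -15827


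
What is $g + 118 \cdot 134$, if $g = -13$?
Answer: $15799$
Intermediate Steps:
$g + 118 \cdot 134 = -13 + 118 \cdot 134 = -13 + 15812 = 15799$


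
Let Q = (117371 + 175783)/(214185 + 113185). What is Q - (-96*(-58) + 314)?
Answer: -962648593/163685 ≈ -5881.1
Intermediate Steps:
Q = 146577/163685 (Q = 293154/327370 = 293154*(1/327370) = 146577/163685 ≈ 0.89548)
Q - (-96*(-58) + 314) = 146577/163685 - (-96*(-58) + 314) = 146577/163685 - (5568 + 314) = 146577/163685 - 1*5882 = 146577/163685 - 5882 = -962648593/163685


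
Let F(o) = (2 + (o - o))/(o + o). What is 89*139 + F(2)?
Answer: 24743/2 ≈ 12372.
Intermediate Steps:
F(o) = 1/o (F(o) = (2 + 0)/((2*o)) = 2*(1/(2*o)) = 1/o)
89*139 + F(2) = 89*139 + 1/2 = 12371 + ½ = 24743/2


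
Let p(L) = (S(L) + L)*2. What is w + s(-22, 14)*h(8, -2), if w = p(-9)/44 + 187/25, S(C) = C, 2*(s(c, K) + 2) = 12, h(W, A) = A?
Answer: -368/275 ≈ -1.3382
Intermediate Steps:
s(c, K) = 4 (s(c, K) = -2 + (1/2)*12 = -2 + 6 = 4)
p(L) = 4*L (p(L) = (L + L)*2 = (2*L)*2 = 4*L)
w = 1832/275 (w = (4*(-9))/44 + 187/25 = -36*1/44 + 187*(1/25) = -9/11 + 187/25 = 1832/275 ≈ 6.6618)
w + s(-22, 14)*h(8, -2) = 1832/275 + 4*(-2) = 1832/275 - 8 = -368/275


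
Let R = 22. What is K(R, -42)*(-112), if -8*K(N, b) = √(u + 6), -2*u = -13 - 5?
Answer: 14*√15 ≈ 54.222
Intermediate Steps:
u = 9 (u = -(-13 - 5)/2 = -½*(-18) = 9)
K(N, b) = -√15/8 (K(N, b) = -√(9 + 6)/8 = -√15/8)
K(R, -42)*(-112) = -√15/8*(-112) = 14*√15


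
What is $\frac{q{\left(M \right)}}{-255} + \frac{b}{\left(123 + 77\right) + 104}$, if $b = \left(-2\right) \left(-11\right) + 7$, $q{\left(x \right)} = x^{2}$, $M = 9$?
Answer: $- \frac{5743}{25840} \approx -0.22225$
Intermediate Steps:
$b = 29$ ($b = 22 + 7 = 29$)
$\frac{q{\left(M \right)}}{-255} + \frac{b}{\left(123 + 77\right) + 104} = \frac{9^{2}}{-255} + \frac{29}{\left(123 + 77\right) + 104} = 81 \left(- \frac{1}{255}\right) + \frac{29}{200 + 104} = - \frac{27}{85} + \frac{29}{304} = - \frac{5743}{25840}$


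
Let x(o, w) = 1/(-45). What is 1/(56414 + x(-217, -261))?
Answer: 45/2538629 ≈ 1.7726e-5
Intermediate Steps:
x(o, w) = -1/45
1/(56414 + x(-217, -261)) = 1/(56414 - 1/45) = 1/(2538629/45) = 45/2538629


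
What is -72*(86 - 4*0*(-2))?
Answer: -6192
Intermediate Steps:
-72*(86 - 4*0*(-2)) = -72*(86 + 0*(-2)) = -72*(86 + 0) = -72*86 = -6192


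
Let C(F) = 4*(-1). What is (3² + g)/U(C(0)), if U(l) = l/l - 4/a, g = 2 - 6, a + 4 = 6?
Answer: -5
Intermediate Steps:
a = 2 (a = -4 + 6 = 2)
g = -4
C(F) = -4
U(l) = -1 (U(l) = l/l - 4/2 = 1 - 4*½ = 1 - 2 = -1)
(3² + g)/U(C(0)) = (3² - 4)/(-1) = (9 - 4)*(-1) = 5*(-1) = -5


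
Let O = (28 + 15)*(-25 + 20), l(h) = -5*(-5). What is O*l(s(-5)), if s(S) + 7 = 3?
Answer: -5375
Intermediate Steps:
s(S) = -4 (s(S) = -7 + 3 = -4)
l(h) = 25
O = -215 (O = 43*(-5) = -215)
O*l(s(-5)) = -215*25 = -5375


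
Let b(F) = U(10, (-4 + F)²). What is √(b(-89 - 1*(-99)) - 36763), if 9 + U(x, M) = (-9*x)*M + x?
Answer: I*√40002 ≈ 200.0*I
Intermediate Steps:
U(x, M) = -9 + x - 9*M*x (U(x, M) = -9 + ((-9*x)*M + x) = -9 + (-9*M*x + x) = -9 + (x - 9*M*x) = -9 + x - 9*M*x)
b(F) = 1 - 90*(-4 + F)² (b(F) = -9 + 10 - 9*(-4 + F)²*10 = -9 + 10 - 90*(-4 + F)² = 1 - 90*(-4 + F)²)
√(b(-89 - 1*(-99)) - 36763) = √((1 - 90*(-4 + (-89 - 1*(-99)))²) - 36763) = √((1 - 90*(-4 + (-89 + 99))²) - 36763) = √((1 - 90*(-4 + 10)²) - 36763) = √((1 - 90*6²) - 36763) = √((1 - 90*36) - 36763) = √((1 - 3240) - 36763) = √(-3239 - 36763) = √(-40002) = I*√40002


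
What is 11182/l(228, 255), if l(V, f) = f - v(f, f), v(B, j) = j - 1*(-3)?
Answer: -11182/3 ≈ -3727.3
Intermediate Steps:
v(B, j) = 3 + j (v(B, j) = j + 3 = 3 + j)
l(V, f) = -3 (l(V, f) = f - (3 + f) = f + (-3 - f) = -3)
11182/l(228, 255) = 11182/(-3) = 11182*(-⅓) = -11182/3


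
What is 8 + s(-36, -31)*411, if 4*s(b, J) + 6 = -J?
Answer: 10307/4 ≈ 2576.8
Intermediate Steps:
s(b, J) = -3/2 - J/4 (s(b, J) = -3/2 + (-J)/4 = -3/2 - J/4)
8 + s(-36, -31)*411 = 8 + (-3/2 - ¼*(-31))*411 = 8 + (-3/2 + 31/4)*411 = 8 + (25/4)*411 = 8 + 10275/4 = 10307/4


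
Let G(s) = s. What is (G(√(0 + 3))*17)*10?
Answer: 170*√3 ≈ 294.45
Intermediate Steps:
(G(√(0 + 3))*17)*10 = (√(0 + 3)*17)*10 = (√3*17)*10 = (17*√3)*10 = 170*√3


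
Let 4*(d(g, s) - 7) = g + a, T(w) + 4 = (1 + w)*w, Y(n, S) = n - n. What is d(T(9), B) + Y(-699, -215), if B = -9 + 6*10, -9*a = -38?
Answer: 266/9 ≈ 29.556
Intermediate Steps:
Y(n, S) = 0
a = 38/9 (a = -⅑*(-38) = 38/9 ≈ 4.2222)
T(w) = -4 + w*(1 + w) (T(w) = -4 + (1 + w)*w = -4 + w*(1 + w))
B = 51 (B = -9 + 60 = 51)
d(g, s) = 145/18 + g/4 (d(g, s) = 7 + (g + 38/9)/4 = 7 + (38/9 + g)/4 = 7 + (19/18 + g/4) = 145/18 + g/4)
d(T(9), B) + Y(-699, -215) = (145/18 + (-4 + 9 + 9²)/4) + 0 = (145/18 + (-4 + 9 + 81)/4) + 0 = (145/18 + (¼)*86) + 0 = (145/18 + 43/2) + 0 = 266/9 + 0 = 266/9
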